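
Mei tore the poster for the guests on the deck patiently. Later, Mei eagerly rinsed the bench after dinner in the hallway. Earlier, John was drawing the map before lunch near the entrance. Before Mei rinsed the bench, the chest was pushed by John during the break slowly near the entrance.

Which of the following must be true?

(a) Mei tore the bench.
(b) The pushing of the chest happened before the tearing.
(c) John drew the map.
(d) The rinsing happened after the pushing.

(d)

(a) Not entailed — Mei tore the poster, not the bench; the bench belongs to the rinsing event.
(b) Not entailed — the narrative doesn't order the pushing relative to the tearing.
(c) Not entailed — 'was drawing' is progressive on an accomplishment; it does not entail the completed 'drew'.
(d) Entailed — the narrative places the pushing before the rinsing.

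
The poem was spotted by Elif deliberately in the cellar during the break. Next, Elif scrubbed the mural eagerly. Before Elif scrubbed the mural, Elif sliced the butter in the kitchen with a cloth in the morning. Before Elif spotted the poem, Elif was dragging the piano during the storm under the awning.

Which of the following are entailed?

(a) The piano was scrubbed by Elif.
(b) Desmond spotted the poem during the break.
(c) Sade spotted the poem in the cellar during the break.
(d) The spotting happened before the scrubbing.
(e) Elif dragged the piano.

(d), (e)

(a) Not entailed — Elif scrubbed the mural, not the piano; the piano belongs to the dragging event.
(b) Not entailed — the passage has Elif spotting the poem, not Desmond.
(c) Not entailed — the passage has Elif spotting the poem, not Sade.
(d) Entailed — the narrative places the spotting before the scrubbing.
(e) Entailed — 'drag' is an activity; 'was dragging' entails that some dragging happened, so 'dragged' holds.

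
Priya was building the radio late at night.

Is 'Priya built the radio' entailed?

'was building' is progressive; for an accomplishment like 'build the radio', it doesn't entail completion.

no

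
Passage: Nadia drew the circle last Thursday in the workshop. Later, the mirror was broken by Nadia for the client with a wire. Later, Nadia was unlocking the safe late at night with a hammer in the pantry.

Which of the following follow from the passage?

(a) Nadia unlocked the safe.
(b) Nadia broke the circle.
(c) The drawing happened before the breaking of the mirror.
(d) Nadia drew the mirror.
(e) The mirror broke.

(c), (e)

(a) Not entailed — 'was unlocking' is progressive on an accomplishment; it does not entail the completed 'unlocked'.
(b) Not entailed — Nadia broke the mirror, not the circle; the circle belongs to the drawing event.
(c) Entailed — the narrative places the drawing before the breaking.
(d) Not entailed — Nadia drew the circle, not the mirror; the mirror belongs to the breaking event.
(e) Entailed — 'Nadia broke the mirror' is causative; it entails the inchoative 'the mirror broke'.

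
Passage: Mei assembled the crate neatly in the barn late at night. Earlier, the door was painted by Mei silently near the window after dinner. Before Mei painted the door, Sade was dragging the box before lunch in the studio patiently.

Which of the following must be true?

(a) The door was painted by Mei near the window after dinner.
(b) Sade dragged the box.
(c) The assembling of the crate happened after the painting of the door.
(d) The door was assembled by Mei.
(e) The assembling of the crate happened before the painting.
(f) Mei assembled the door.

(a), (b), (c)

(a) Entailed — this follows by dropping conjuncts from the painting event's description.
(b) Entailed — 'drag' is an activity; 'was dragging' entails that some dragging happened, so 'dragged' holds.
(c) Entailed — the narrative places the painting before the assembling.
(d) Not entailed — Mei assembled the crate, not the door; the door belongs to the painting event.
(e) Not entailed — the narrative places the painting before the assembling, not after.
(f) Not entailed — Mei assembled the crate, not the door; the door belongs to the painting event.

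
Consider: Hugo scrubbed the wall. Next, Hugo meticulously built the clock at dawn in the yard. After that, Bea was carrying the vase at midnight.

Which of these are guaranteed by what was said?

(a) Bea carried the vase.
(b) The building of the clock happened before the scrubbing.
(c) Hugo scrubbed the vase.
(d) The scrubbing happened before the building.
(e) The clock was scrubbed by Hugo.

(a) Entailed — 'carry' is an activity; 'was carrying' entails that some carrying happened, so 'carried' holds.
(b) Not entailed — the narrative places the scrubbing before the building, not after.
(c) Not entailed — Hugo scrubbed the wall, not the vase; the vase belongs to the carrying event.
(d) Entailed — the narrative places the scrubbing before the building.
(e) Not entailed — Hugo scrubbed the wall, not the clock; the clock belongs to the building event.

(a), (d)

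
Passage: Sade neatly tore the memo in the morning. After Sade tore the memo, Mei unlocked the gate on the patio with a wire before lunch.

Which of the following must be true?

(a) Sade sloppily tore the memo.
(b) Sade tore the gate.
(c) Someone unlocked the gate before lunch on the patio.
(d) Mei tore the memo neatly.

(c)

(a) Not entailed — 'sloppily' adds a manner not in (and inconsistent with) the original.
(b) Not entailed — Sade tore the memo, not the gate; the gate belongs to the unlocking event.
(c) Entailed — dropping 'with a wire' and generalizing the agent leaves a sub-description the original still satisfies.
(d) Not entailed — the passage has Sade tearing the memo, not Mei.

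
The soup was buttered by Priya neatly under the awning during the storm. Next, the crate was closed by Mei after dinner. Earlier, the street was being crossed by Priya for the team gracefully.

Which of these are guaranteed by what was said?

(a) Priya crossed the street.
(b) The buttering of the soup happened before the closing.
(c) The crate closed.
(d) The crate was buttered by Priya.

(a) Not entailed — 'was crossing' is progressive on an accomplishment; it does not entail the completed 'crossed'.
(b) Entailed — the narrative places the buttering before the closing.
(c) Entailed — 'Mei closed the crate' is causative; it entails the inchoative 'the crate closed'.
(d) Not entailed — Priya buttered the soup, not the crate; the crate belongs to the closing event.

(b), (c)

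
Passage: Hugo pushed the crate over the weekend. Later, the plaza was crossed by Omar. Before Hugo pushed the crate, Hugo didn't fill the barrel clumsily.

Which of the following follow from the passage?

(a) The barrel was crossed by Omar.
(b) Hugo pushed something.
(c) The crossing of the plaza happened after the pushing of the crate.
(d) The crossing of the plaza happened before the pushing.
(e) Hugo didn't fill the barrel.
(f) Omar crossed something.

(a) Not entailed — Omar crossed the plaza, not the barrel; the barrel belongs to the filling event.
(b) Entailed — every conjunct here is already in the original pushing event.
(c) Entailed — the narrative places the pushing before the crossing.
(d) Not entailed — the narrative places the pushing before the crossing, not after.
(e) Not entailed — dropping 'clumsily' under negation is not valid — the original leaves open that Hugo filled the barrel some other way.
(f) Entailed — every conjunct here is already in the original crossing event.

(b), (c), (f)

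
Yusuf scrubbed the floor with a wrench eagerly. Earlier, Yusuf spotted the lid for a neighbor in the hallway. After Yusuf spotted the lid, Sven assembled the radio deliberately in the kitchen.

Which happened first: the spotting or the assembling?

The connectives place the spotting before the assembling.

the spotting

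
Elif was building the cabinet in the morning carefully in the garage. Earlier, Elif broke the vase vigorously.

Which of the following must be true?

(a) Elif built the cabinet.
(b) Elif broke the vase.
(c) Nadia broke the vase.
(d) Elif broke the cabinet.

(b)

(a) Not entailed — 'was building' is progressive on an accomplishment; it does not entail the completed 'built'.
(b) Entailed — this follows by dropping conjuncts from the breaking event's description.
(c) Not entailed — the passage has Elif breaking the vase, not Nadia.
(d) Not entailed — Elif broke the vase, not the cabinet; the cabinet belongs to the building event.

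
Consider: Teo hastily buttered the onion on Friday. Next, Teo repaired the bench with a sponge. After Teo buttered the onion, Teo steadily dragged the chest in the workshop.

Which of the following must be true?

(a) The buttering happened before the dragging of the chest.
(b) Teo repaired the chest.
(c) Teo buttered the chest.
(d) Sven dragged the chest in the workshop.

(a)

(a) Entailed — the narrative places the buttering before the dragging.
(b) Not entailed — Teo repaired the bench, not the chest; the chest belongs to the dragging event.
(c) Not entailed — Teo buttered the onion, not the chest; the chest belongs to the dragging event.
(d) Not entailed — the passage has Teo dragging the chest, not Sven.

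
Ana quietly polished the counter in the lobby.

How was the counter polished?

'quietly' marks the manner of the polishing event.

quietly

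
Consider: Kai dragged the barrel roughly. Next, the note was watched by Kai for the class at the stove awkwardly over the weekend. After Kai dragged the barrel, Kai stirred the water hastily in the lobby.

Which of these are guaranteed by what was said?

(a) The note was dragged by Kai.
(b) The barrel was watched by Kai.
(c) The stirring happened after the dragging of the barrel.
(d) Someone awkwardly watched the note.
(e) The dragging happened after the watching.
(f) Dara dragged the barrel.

(c), (d)

(a) Not entailed — Kai dragged the barrel, not the note; the note belongs to the watching event.
(b) Not entailed — Kai watched the note, not the barrel; the barrel belongs to the dragging event.
(c) Entailed — the narrative places the dragging before the stirring.
(d) Entailed — every conjunct here is already in the original watching event.
(e) Not entailed — the narrative places the dragging before the watching, not after.
(f) Not entailed — the passage has Kai dragging the barrel, not Dara.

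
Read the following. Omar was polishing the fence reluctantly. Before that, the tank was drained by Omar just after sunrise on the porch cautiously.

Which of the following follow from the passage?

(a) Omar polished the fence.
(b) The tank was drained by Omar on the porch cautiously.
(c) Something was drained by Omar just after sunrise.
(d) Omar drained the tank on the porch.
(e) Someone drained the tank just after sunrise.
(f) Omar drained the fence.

(a) Entailed — 'polish' is an activity; 'was polishing' entails that some polishing happened, so 'polished' holds.
(b) Entailed — this follows by dropping conjuncts from the draining event's description.
(c) Entailed — dropping 'on the porch', 'cautiously' and generalizing the patient leaves a sub-description the original still satisfies.
(d) Entailed — this follows by dropping conjuncts from the draining event's description.
(e) Entailed — dropping 'on the porch', 'cautiously' and generalizing the agent leaves a sub-description the original still satisfies.
(f) Not entailed — Omar drained the tank, not the fence; the fence belongs to the polishing event.

(a), (b), (c), (d), (e)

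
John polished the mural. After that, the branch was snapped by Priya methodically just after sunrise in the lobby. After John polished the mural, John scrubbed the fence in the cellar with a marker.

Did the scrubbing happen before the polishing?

The narrative orders the polishing before the scrubbing.

no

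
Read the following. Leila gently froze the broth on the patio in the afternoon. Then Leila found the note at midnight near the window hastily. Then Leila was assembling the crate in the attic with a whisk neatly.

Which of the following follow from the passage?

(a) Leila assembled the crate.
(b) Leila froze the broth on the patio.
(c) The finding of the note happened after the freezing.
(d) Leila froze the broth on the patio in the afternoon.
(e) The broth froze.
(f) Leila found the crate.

(b), (c), (d), (e)

(a) Not entailed — 'was assembling' is progressive on an accomplishment; it does not entail the completed 'assembled'.
(b) Entailed — every conjunct here is already in the original freezing event.
(c) Entailed — the narrative places the freezing before the finding.
(d) Entailed — every conjunct here is already in the original freezing event.
(e) Entailed — 'Leila froze the broth' is causative; it entails the inchoative 'the broth froze'.
(f) Not entailed — Leila found the note, not the crate; the crate belongs to the assembling event.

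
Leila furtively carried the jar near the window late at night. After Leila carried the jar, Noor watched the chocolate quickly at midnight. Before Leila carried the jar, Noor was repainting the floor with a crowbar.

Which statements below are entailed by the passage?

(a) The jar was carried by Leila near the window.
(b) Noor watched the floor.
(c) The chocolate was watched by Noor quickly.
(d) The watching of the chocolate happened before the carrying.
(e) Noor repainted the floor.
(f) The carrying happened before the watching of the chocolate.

(a) Entailed — this follows by dropping conjuncts from the carrying event's description.
(b) Not entailed — Noor watched the chocolate, not the floor; the floor belongs to the repainting event.
(c) Entailed — every conjunct here is already in the original watching event.
(d) Not entailed — the narrative places the carrying before the watching, not after.
(e) Not entailed — 'was repainting' is progressive on an accomplishment; it does not entail the completed 'repainted'.
(f) Entailed — the narrative places the carrying before the watching.

(a), (c), (f)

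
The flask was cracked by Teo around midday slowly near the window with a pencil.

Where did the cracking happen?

'near the window' marks the location of the cracking event.

near the window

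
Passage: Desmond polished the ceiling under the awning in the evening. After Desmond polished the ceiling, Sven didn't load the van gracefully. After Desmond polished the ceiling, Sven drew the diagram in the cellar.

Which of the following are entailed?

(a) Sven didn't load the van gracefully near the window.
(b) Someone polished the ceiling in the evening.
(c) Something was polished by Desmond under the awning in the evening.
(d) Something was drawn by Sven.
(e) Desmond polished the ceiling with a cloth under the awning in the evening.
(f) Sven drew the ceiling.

(a) Entailed — under negation, adding a further restriction is entailed: if no such loading event occurred, none occurred near the window either.
(b) Entailed — the original entails any weakening of itself; this just drops 'under the awning' and generalizes the agent.
(c) Entailed — the original entails any weakening of itself; this just generalizes the patient.
(d) Entailed — dropping 'in the cellar' and generalizing the patient leaves a sub-description the original still satisfies.
(e) Not entailed — 'with a cloth' adds information not in the original event.
(f) Not entailed — Sven drew the diagram, not the ceiling; the ceiling belongs to the polishing event.

(a), (b), (c), (d)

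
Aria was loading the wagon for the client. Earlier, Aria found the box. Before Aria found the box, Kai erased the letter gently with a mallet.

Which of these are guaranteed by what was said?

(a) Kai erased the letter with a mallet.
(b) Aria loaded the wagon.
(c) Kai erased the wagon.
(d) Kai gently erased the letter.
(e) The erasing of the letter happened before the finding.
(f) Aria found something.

(a) Entailed — dropping 'gently' leaves a sub-description the original still satisfies.
(b) Not entailed — 'was loading' is progressive on an accomplishment; it does not entail the completed 'loaded'.
(c) Not entailed — Kai erased the letter, not the wagon; the wagon belongs to the loading event.
(d) Entailed — the original entails any weakening of itself; this just drops 'with a mallet'.
(e) Entailed — the narrative places the erasing before the finding.
(f) Entailed — every conjunct here is already in the original finding event.

(a), (d), (e), (f)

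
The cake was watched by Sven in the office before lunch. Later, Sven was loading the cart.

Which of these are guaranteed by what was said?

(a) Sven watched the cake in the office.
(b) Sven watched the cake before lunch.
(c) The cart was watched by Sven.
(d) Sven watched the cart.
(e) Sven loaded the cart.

(a), (b)

(a) Entailed — every conjunct here is already in the original watching event.
(b) Entailed — dropping 'in the office' leaves a sub-description the original still satisfies.
(c) Not entailed — Sven watched the cake, not the cart; the cart belongs to the loading event.
(d) Not entailed — Sven watched the cake, not the cart; the cart belongs to the loading event.
(e) Not entailed — 'was loading' is progressive on an accomplishment; it does not entail the completed 'loaded'.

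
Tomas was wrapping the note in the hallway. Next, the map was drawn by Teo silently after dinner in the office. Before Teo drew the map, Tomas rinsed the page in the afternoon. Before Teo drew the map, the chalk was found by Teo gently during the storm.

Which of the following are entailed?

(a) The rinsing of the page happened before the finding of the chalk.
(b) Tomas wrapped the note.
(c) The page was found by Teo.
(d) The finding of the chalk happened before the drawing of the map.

(d)

(a) Not entailed — the narrative doesn't order the rinsing relative to the finding.
(b) Not entailed — 'was wrapping' is progressive on an accomplishment; it does not entail the completed 'wrapped'.
(c) Not entailed — Teo found the chalk, not the page; the page belongs to the rinsing event.
(d) Entailed — the narrative places the finding before the drawing.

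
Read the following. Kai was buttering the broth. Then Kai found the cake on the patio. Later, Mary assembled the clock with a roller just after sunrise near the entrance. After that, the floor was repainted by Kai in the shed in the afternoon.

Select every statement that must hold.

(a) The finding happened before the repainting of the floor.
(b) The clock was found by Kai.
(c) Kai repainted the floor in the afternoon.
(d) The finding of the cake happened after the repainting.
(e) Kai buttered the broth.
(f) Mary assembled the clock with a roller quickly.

(a) Entailed — the narrative places the finding before the repainting.
(b) Not entailed — Kai found the cake, not the clock; the clock belongs to the assembling event.
(c) Entailed — the original entails any weakening of itself; this just drops 'in the shed'.
(d) Not entailed — the narrative places the finding before the repainting, not after.
(e) Not entailed — 'was buttering' is progressive on an accomplishment; it does not entail the completed 'buttered'.
(f) Not entailed — 'quickly' adds information not in the original event.

(a), (c)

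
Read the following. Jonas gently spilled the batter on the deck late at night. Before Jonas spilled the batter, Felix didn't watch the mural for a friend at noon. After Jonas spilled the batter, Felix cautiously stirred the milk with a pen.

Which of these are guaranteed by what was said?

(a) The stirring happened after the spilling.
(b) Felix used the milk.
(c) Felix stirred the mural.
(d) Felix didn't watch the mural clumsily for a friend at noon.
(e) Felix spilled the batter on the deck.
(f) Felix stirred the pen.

(a), (d)

(a) Entailed — the narrative places the spilling before the stirring.
(b) Not entailed — the milk is the patient, not an instrument — Felix used a pen.
(c) Not entailed — Felix stirred the milk, not the mural; the mural belongs to the watching event.
(d) Entailed — under negation, adding a further restriction is entailed: if no such watching event occurred, none occurred clumsily either.
(e) Not entailed — the passage has Jonas spilling the batter, not Felix.
(f) Not entailed — the pen is the instrument, not what was stirred.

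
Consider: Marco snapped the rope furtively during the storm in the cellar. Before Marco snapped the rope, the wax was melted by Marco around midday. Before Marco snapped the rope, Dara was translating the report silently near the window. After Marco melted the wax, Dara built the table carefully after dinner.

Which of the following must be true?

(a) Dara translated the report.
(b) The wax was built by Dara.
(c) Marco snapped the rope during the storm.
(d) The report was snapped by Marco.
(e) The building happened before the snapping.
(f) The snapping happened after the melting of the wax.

(a) Not entailed — 'was translating' is progressive on an accomplishment; it does not entail the completed 'translated'.
(b) Not entailed — Dara built the table, not the wax; the wax belongs to the melting event.
(c) Entailed — every conjunct here is already in the original snapping event.
(d) Not entailed — Marco snapped the rope, not the report; the report belongs to the translating event.
(e) Not entailed — the narrative doesn't order the building relative to the snapping.
(f) Entailed — the narrative places the melting before the snapping.

(c), (f)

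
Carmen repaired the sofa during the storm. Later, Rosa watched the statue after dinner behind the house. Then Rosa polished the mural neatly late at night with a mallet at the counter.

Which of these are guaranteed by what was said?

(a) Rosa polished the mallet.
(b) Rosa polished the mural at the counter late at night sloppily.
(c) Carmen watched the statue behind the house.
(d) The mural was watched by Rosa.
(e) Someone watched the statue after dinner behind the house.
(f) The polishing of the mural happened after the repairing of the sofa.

(e), (f)

(a) Not entailed — the mallet is the instrument, not what was polished.
(b) Not entailed — 'sloppily' adds a manner not in (and inconsistent with) the original.
(c) Not entailed — the passage has Rosa watching the statue, not Carmen.
(d) Not entailed — Rosa watched the statue, not the mural; the mural belongs to the polishing event.
(e) Entailed — this follows by dropping conjuncts from the watching event's description.
(f) Entailed — the narrative places the repairing before the polishing.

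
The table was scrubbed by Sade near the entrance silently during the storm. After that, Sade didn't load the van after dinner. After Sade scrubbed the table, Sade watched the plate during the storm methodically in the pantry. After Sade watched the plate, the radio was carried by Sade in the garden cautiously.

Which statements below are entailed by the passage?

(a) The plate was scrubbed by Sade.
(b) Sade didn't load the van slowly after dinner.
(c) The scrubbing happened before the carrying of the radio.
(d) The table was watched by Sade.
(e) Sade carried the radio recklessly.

(b), (c)

(a) Not entailed — Sade scrubbed the table, not the plate; the plate belongs to the watching event.
(b) Entailed — under negation, adding a further restriction is entailed: if no such loading event occurred, none occurred slowly either.
(c) Entailed — the narrative places the scrubbing before the carrying.
(d) Not entailed — Sade watched the plate, not the table; the table belongs to the scrubbing event.
(e) Not entailed — 'recklessly' adds a manner not in (and inconsistent with) the original.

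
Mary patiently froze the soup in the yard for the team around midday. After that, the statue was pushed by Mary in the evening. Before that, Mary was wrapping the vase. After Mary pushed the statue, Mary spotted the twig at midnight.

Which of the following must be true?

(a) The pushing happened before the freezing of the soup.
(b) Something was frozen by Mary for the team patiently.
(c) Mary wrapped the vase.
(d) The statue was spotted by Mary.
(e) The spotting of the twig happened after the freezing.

(a) Not entailed — the narrative places the freezing before the pushing, not after.
(b) Entailed — dropping 'around midday', 'in the yard' and generalizing the patient leaves a sub-description the original still satisfies.
(c) Not entailed — 'was wrapping' is progressive on an accomplishment; it does not entail the completed 'wrapped'.
(d) Not entailed — Mary spotted the twig, not the statue; the statue belongs to the pushing event.
(e) Entailed — the narrative places the freezing before the spotting.

(b), (e)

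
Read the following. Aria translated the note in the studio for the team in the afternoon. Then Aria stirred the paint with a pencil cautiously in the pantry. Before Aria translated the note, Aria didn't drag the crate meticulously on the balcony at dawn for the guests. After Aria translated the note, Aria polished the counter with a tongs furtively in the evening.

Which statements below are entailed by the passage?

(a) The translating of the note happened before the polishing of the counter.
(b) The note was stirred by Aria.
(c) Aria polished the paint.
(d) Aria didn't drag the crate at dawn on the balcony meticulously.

(a) Entailed — the narrative places the translating before the polishing.
(b) Not entailed — Aria stirred the paint, not the note; the note belongs to the translating event.
(c) Not entailed — Aria polished the counter, not the paint; the paint belongs to the stirring event.
(d) Not entailed — dropping 'for the guests' under negation is not valid — the original leaves open that Aria dragged the crate some other way.

(a)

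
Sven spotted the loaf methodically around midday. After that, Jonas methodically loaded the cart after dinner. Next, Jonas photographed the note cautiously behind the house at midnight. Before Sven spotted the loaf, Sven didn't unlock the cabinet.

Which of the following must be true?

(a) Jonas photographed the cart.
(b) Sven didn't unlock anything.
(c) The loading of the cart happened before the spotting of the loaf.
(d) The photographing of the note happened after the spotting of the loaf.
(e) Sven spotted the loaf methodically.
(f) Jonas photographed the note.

(a) Not entailed — Jonas photographed the note, not the cart; the cart belongs to the loading event.
(b) Not entailed — the original only denies this specific event; Sven may have unlocked something else.
(c) Not entailed — the narrative places the spotting before the loading, not after.
(d) Entailed — the narrative places the spotting before the photographing.
(e) Entailed — dropping 'around midday' leaves a sub-description the original still satisfies.
(f) Entailed — this follows by dropping conjuncts from the photographing event's description.

(d), (e), (f)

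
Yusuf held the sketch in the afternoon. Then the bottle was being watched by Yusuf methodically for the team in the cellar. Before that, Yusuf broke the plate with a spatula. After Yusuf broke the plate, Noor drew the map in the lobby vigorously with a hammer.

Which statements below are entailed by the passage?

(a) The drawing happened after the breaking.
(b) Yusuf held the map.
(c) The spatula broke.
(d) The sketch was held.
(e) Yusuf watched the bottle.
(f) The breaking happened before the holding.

(a), (d), (e)

(a) Entailed — the narrative places the breaking before the drawing.
(b) Not entailed — Yusuf held the sketch, not the map; the map belongs to the drawing event.
(c) Not entailed — the plate is what broke, not the spatula.
(d) Entailed — this follows by dropping conjuncts from the holding event's description.
(e) Entailed — 'watch' is an activity; 'was watching' entails that some watching happened, so 'watched' holds.
(f) Not entailed — the narrative doesn't order the breaking relative to the holding.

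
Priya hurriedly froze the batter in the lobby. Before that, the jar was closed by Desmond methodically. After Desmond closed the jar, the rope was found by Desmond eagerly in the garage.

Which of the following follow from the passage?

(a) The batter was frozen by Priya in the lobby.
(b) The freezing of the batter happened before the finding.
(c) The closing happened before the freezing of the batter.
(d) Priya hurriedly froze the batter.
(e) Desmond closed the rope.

(a), (c), (d)

(a) Entailed — dropping 'hurriedly' leaves a sub-description the original still satisfies.
(b) Not entailed — the narrative doesn't order the freezing relative to the finding.
(c) Entailed — the narrative places the closing before the freezing.
(d) Entailed — the original entails any weakening of itself; this just drops 'in the lobby'.
(e) Not entailed — Desmond closed the jar, not the rope; the rope belongs to the finding event.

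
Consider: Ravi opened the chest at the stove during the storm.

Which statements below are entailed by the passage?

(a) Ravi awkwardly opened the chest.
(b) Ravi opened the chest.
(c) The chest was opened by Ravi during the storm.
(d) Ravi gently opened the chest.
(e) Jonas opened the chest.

(b), (c)

(a) Not entailed — 'awkwardly' adds information not in the original event.
(b) Entailed — every conjunct here is already in the original opening event.
(c) Entailed — dropping 'at the stove' leaves a sub-description the original still satisfies.
(d) Not entailed — 'gently' adds information not in the original event.
(e) Not entailed — the passage has Ravi opening the chest, not Jonas.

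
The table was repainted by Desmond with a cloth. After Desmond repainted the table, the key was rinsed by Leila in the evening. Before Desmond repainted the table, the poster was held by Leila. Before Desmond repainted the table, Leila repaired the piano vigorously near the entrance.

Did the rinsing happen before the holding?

no

The narrative orders the holding before the rinsing.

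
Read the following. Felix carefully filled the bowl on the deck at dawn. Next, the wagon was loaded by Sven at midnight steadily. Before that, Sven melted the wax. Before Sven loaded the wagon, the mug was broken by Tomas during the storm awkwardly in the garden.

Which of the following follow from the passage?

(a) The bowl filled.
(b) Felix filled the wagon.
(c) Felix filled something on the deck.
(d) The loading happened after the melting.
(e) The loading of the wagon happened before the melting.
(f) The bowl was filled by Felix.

(a) Entailed — 'Felix filled the bowl' is causative; it entails the inchoative 'the bowl filled'.
(b) Not entailed — Felix filled the bowl, not the wagon; the wagon belongs to the loading event.
(c) Entailed — dropping 'carefully', 'at dawn' and generalizing the patient leaves a sub-description the original still satisfies.
(d) Entailed — the narrative places the melting before the loading.
(e) Not entailed — the narrative places the melting before the loading, not after.
(f) Entailed — the original entails any weakening of itself; this just drops 'carefully', 'at dawn', 'on the deck'.

(a), (c), (d), (f)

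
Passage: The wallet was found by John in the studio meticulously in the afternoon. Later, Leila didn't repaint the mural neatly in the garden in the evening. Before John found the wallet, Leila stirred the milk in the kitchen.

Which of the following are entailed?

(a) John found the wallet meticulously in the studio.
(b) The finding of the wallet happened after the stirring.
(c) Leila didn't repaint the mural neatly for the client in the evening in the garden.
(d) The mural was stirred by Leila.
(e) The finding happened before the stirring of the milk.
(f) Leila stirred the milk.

(a) Entailed — the original entails any weakening of itself; this just drops 'in the afternoon'.
(b) Entailed — the narrative places the stirring before the finding.
(c) Entailed — under negation, adding a further restriction is entailed: if no such repainting event occurred, none occurred for the client either.
(d) Not entailed — Leila stirred the milk, not the mural; the mural belongs to the repainting event.
(e) Not entailed — the narrative places the stirring before the finding, not after.
(f) Entailed — the original entails any weakening of itself; this just drops 'in the kitchen'.

(a), (b), (c), (f)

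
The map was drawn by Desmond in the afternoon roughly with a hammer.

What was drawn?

the map

'the map' marks the patient of the drawing event.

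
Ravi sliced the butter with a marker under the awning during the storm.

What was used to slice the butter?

'with a marker' marks the instrument of the slicing event.

a marker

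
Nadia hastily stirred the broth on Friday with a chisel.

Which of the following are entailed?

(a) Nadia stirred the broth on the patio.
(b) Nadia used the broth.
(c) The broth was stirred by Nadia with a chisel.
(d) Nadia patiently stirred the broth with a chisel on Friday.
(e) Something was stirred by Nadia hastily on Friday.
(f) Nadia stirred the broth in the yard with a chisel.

(a) Not entailed — 'on the patio' adds information not in the original event.
(b) Not entailed — the broth is the patient, not an instrument — Nadia used a chisel.
(c) Entailed — dropping 'on Friday', 'hastily' leaves a sub-description the original still satisfies.
(d) Not entailed — 'patiently' adds a manner not in (and inconsistent with) the original.
(e) Entailed — every conjunct here is already in the original stirring event.
(f) Not entailed — 'in the yard' adds information not in the original event.

(c), (e)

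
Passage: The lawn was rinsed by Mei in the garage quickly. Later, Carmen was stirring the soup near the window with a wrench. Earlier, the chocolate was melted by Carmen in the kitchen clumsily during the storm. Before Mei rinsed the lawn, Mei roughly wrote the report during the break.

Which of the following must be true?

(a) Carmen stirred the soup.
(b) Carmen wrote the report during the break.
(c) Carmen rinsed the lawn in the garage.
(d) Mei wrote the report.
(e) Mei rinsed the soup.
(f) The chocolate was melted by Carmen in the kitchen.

(a) Entailed — 'stir' is an activity; 'was stirring' entails that some stirring happened, so 'stirred' holds.
(b) Not entailed — the passage has Mei writing the report, not Carmen.
(c) Not entailed — the passage has Mei rinsing the lawn, not Carmen.
(d) Entailed — the original entails any weakening of itself; this just drops 'roughly', 'during the break'.
(e) Not entailed — Mei rinsed the lawn, not the soup; the soup belongs to the stirring event.
(f) Entailed — dropping 'during the storm', 'clumsily' leaves a sub-description the original still satisfies.

(a), (d), (f)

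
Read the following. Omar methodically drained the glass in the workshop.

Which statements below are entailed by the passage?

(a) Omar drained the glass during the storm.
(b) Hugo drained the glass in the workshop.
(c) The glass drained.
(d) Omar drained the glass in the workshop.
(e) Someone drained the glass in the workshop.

(c), (d), (e)

(a) Not entailed — 'during the storm' adds information not in the original event.
(b) Not entailed — the passage has Omar draining the glass, not Hugo.
(c) Entailed — 'Omar drained the glass' is causative; it entails the inchoative 'the glass drained'.
(d) Entailed — every conjunct here is already in the original draining event.
(e) Entailed — dropping 'methodically' and generalizing the agent leaves a sub-description the original still satisfies.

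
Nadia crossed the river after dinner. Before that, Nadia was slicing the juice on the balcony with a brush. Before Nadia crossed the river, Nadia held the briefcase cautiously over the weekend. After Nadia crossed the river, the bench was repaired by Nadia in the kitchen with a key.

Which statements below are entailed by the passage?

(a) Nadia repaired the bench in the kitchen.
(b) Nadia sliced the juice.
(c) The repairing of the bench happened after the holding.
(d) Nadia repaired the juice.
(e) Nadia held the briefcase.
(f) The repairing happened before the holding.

(a), (c), (e)

(a) Entailed — this follows by dropping conjuncts from the repairing event's description.
(b) Not entailed — 'was slicing' is progressive on an accomplishment; it does not entail the completed 'sliced'.
(c) Entailed — the narrative places the holding before the repairing.
(d) Not entailed — Nadia repaired the bench, not the juice; the juice belongs to the slicing event.
(e) Entailed — the original entails any weakening of itself; this just drops 'over the weekend', 'cautiously'.
(f) Not entailed — the narrative places the holding before the repairing, not after.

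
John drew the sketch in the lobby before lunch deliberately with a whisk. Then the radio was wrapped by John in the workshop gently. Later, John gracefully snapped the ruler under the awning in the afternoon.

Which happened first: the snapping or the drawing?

The connectives place the drawing before the snapping.

the drawing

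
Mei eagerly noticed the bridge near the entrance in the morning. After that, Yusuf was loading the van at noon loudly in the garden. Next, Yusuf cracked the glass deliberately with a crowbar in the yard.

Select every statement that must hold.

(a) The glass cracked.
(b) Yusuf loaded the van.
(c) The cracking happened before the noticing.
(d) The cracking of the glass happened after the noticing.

(a) Entailed — 'Yusuf cracked the glass' is causative; it entails the inchoative 'the glass cracked'.
(b) Not entailed — 'was loading' is progressive on an accomplishment; it does not entail the completed 'loaded'.
(c) Not entailed — the narrative places the noticing before the cracking, not after.
(d) Entailed — the narrative places the noticing before the cracking.

(a), (d)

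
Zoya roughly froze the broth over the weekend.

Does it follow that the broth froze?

'Zoya froze the broth' is the causative; it entails the inchoative 'the broth froze'.

yes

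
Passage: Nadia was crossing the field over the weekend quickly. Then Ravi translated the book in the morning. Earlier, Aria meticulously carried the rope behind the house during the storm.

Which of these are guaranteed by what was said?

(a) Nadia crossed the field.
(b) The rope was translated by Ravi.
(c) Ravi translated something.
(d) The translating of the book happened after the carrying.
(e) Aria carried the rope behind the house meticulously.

(c), (d), (e)

(a) Not entailed — 'was crossing' is progressive on an accomplishment; it does not entail the completed 'crossed'.
(b) Not entailed — Ravi translated the book, not the rope; the rope belongs to the carrying event.
(c) Entailed — the original entails any weakening of itself; this just drops 'in the morning' and generalizes the patient.
(d) Entailed — the narrative places the carrying before the translating.
(e) Entailed — the original entails any weakening of itself; this just drops 'during the storm'.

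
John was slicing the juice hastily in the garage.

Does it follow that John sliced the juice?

no

'was slicing' is progressive; for an accomplishment like 'slice the juice', it doesn't entail completion.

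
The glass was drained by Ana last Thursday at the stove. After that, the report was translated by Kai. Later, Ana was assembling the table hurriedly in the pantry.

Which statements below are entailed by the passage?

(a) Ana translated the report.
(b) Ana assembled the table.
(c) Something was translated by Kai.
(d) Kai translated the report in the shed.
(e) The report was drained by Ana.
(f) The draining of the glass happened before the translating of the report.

(c), (f)

(a) Not entailed — the passage has Kai translating the report, not Ana.
(b) Not entailed — 'was assembling' is progressive on an accomplishment; it does not entail the completed 'assembled'.
(c) Entailed — the original entails any weakening of itself; this just generalizes the patient.
(d) Not entailed — 'in the shed' adds information not in the original event.
(e) Not entailed — Ana drained the glass, not the report; the report belongs to the translating event.
(f) Entailed — the narrative places the draining before the translating.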